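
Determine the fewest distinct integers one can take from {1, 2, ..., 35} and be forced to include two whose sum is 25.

24

A set avoiding the sum 25 can contain at most one of each pair {x, 25−x}, plus the 11 elements whose complement lies outside the range.
The integers 13, …, 35 (23 of them) are such a set: any two sum to at least 13+14 = 27 > 25.
By the pigeonhole principle, any 24th integer completes one of the 12 pairs, so 24 choices force a sum of 25.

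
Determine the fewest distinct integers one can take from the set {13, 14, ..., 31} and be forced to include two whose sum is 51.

Group the elements by complementary pair {x, 51−x}: {20,31}, {21,30}, {22,29}, …, giving 6 two-element pairs and 7 integers whose partner 51−x falls outside [13,31].
Treating each of those 13 groups as a pigeonhole, one can pick one integer per group — 13 integers — with no two summing to 51.
The 14th integer lands in an occupied pair, forcing a sum of 51.

14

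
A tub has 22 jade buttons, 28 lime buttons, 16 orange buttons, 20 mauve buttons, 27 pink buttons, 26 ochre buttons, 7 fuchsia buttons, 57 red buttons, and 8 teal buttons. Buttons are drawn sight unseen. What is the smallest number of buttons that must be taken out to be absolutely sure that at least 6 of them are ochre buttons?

191

In the worst case for collecting ochre buttons, every non-ochre button comes out first.
There are 22 + 28 + 16 + 20 + 27 + 7 + 57 + 8 = 185 non-ochre buttons altogether.
After those, each further button must be ochre, so 185 + 6 = 191 draws guarantee 6 ochre buttons.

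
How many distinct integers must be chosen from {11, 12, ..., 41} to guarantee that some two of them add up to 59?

20

Two chosen integers sum to 59 exactly when both halves of some pair {x, 59−x} with 18 ≤ x ≤ 59−x ≤ 41 are chosen — 12 such pairs.
The remaining 7 elements (those with no distinct partner in range) can never complete a 59-sum, so the worst case takes all of them and one from each pair: 7 + 12 = 19.
The 20th integer has to be the second member of some pair, so 19 + 1 = 20.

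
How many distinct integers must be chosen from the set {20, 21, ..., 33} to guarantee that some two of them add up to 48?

Group the elements by complementary pair {x, 48−x}: {20,28}, {21,27}, {22,26}, …, giving 4 two-element pairs; the single value 24 (it cannot pair with itself since the integers are distinct); and 5 integers whose partner 48−x falls outside [20,33].
Treating each of those 10 groups as a pigeonhole, one can pick one integer per group — 10 integers — with no two summing to 48.
The 11th integer lands in an occupied pair, forcing a sum of 48.

11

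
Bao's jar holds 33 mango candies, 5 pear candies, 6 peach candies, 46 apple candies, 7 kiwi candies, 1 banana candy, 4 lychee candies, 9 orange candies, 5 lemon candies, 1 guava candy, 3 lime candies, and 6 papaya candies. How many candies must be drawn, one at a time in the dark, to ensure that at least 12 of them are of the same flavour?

70

Put each drawn candy into a box by flavour. The largest draw with every box below 12 takes min(count, 11) from each flavour; flavours with fewer than 11 contribute all they have.
Σ min(cᵢ, 11) = 11 + 5 + 6 + 11 + 7 + 1 + 4 + 9 + 5 + 1 + 3 + 6 = 69.
Draw number 69 + 1 = 70 must push one box to 12.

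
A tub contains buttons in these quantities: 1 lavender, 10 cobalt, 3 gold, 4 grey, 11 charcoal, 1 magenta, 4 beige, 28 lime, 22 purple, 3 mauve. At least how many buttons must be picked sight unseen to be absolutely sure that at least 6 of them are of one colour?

Pigeonhole: the 10 colours are the holes; the buttons drawn are the pigeons.
To avoid 6 of any one colour, the worst case takes at most 5 of each colour, or every button of a colour that has fewer than 5.
That gives 1 + 5 + 3 + 4 + 5 + 1 + 4 + 5 + 5 + 3 = 36 buttons with no colour reaching 6.
The next button forces some colour to 6, so 36 + 1 = 37.

37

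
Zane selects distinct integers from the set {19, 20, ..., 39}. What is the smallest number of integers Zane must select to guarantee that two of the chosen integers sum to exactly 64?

Two chosen integers sum to 64 exactly when both halves of some pair {x, 64−x} with 25 ≤ x ≤ 64−x ≤ 39 are chosen — 7 such pairs.
The remaining 7 elements (those with no distinct partner in range) can never complete a 64-sum, so the worst case takes all of them and one from each pair: 7 + 7 = 14.
The 15th integer has to be the second member of some pair, so 14 + 1 = 15.

15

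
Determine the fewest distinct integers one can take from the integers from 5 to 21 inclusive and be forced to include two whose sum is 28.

11

Two chosen integers sum to 28 exactly when both halves of some pair {x, 28−x} with 7 ≤ x ≤ 28−x ≤ 21 are chosen — 7 such pairs.
The remaining 3 elements (those with no distinct partner in range) can never complete a 28-sum, so the worst case takes all of them and one from each pair: 3 + 7 = 10.
By pigeonhole, the 11th integer has to be the second member of some pair, so 10 + 1 = 11.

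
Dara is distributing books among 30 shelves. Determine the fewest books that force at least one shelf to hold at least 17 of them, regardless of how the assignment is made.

With 480 books one could put exactly 16 in each of the 30 shelves, and no shelf would reach 17.
By pigeonhole, one more book must land in a shelf that already has 16, giving it 17.
So 30 × 16 + 1 = 481 books are required.

481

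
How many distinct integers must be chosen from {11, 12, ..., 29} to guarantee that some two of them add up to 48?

15

A set avoiding the sum 48 can contain at most one of each pair {x, 48−x}, plus the 9 elements whose complement lies outside the range or equal to its own complement.
The integers 11, …, 24 (14 of them) are such a set: any two sum to at least 11+12 = 23 and at most 23+24 = 47 < 48.
By the pigeonhole principle, any 15th integer completes one of the 5 pairs, so 15 choices force a sum of 48.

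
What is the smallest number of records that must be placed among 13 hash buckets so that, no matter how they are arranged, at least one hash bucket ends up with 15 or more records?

183

With 182 records one could put exactly 14 in each of the 13 hash buckets, and no hash bucket would reach 15.
Pigeonhole: one more record must land in a hash bucket that already has 14, giving it 15.
So 13 × 14 + 1 = 183 records are required.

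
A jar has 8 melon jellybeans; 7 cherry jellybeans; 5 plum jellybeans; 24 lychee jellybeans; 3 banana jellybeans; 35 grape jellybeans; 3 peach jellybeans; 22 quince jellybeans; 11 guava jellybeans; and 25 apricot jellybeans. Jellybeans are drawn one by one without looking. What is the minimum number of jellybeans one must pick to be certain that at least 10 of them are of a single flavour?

72

An adversary could hand out at most 9 jellybeans per flavour (5 flavours run out sooner): 8 + 7 + 5 + 9 + 3 + 9 + 3 + 9 + 9 + 9 = 71 jellybeans and still no flavour has 10.
Pigeonhole: one more jellybean lands in a flavour already at 9, so 72 draws are enough and 71 are not.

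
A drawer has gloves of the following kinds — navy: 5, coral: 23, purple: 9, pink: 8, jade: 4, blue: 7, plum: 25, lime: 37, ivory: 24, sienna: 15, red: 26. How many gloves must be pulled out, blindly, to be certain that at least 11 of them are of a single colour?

94

By pigeonhole, put each drawn glove into a box by colour. The largest draw with every box below 11 takes min(count, 10) from each colour; colours with fewer than 10 contribute all they have.
Σ min(cᵢ, 10) = 5 + 10 + 9 + 8 + 4 + 7 + 10 + 10 + 10 + 10 + 10 = 93.
Draw number 93 + 1 = 94 must push one box to 11.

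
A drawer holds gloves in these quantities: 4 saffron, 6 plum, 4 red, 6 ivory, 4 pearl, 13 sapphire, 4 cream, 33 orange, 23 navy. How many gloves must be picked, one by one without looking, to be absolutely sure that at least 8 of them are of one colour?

Put each drawn glove into a box by colour. The largest draw with every box below 8 takes min(count, 7) from each colour; colours with fewer than 7 contribute all they have.
Σ min(cᵢ, 7) = 4 + 6 + 4 + 6 + 4 + 7 + 4 + 7 + 7 = 49.
Draw number 49 + 1 = 50 must push one box to 8.

50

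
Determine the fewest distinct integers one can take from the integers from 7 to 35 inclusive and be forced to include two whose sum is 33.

20

Two chosen integers sum to 33 exactly when both halves of some pair {x, 33−x} with 7 ≤ x ≤ 33−x ≤ 26 are chosen — 10 such pairs.
The remaining 9 elements (those with no distinct partner in range) can never complete a 33-sum, so the worst case takes all of them and one from each pair: 9 + 10 = 19.
The 20th integer has to be the second member of some pair, so 19 + 1 = 20.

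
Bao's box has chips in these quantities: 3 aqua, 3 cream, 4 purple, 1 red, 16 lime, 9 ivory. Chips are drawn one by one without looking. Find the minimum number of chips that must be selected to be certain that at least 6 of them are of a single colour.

An adversary could hand out at most 5 chips per colour (4 colours run out sooner): 3 + 3 + 4 + 1 + 5 + 5 = 21 chips and still no colour has 6.
Pigeonhole: one more chip lands in a colour already at 5, so 22 draws are enough and 21 are not.

22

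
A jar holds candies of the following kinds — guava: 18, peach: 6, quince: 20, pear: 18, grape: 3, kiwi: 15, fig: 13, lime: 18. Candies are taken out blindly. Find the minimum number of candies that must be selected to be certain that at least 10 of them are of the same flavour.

Pigeonhole: put each drawn candy into a box by flavour. The largest draw with every box below 10 takes min(count, 9) from each flavour; flavours with fewer than 9 contribute all they have.
Σ min(cᵢ, 9) = 9 + 6 + 9 + 9 + 3 + 9 + 9 + 9 = 63.
Draw number 63 + 1 = 64 must push one box to 10.

64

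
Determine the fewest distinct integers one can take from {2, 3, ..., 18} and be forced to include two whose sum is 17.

A set avoiding the sum 17 can contain at most one of each pair {x, 17−x}, plus the 3 elements whose complement lies outside the range.
The integers 9, …, 18 (10 of them) are such a set: any two sum to at least 9+10 = 19 > 17.
Any 11th integer completes one of the 7 pairs, so 11 choices force a sum of 17.

11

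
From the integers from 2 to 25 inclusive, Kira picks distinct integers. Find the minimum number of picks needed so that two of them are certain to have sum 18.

Group the elements by complementary pair {x, 18−x}: {2,16}, {3,15}, {4,14}, …, giving 7 two-element pairs, the single value 9 (it cannot pair with itself since the integers are distinct), and 9 integers whose partner 18−x falls outside [2,25].
By pigeonhole, treating each of those 17 groups as a pigeonhole, one can pick one integer per group — 17 integers — with no two summing to 18.
The 18th integer lands in an occupied pair, forcing a sum of 18.

18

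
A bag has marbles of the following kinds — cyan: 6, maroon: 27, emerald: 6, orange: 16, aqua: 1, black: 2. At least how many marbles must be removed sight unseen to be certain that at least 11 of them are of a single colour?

36

By the pigeonhole principle, the 6 colours are the holes; the marbles drawn are the pigeons.
To avoid 11 of any one colour, the worst case takes at most 10 of each colour, or every marble of a colour that has fewer than 10.
That gives 6 + 10 + 6 + 10 + 1 + 2 = 35 marbles with no colour reaching 11.
The next marble forces some colour to 11, so 35 + 1 = 36.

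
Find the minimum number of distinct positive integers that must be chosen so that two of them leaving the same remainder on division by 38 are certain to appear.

By pigeonhole, the 38 residue classes mod 38 are the pigeonholes.
With 38 integers one could put 1 in each residue class and have no class reach 2.
The 39th integer pushes some class to 2, so 38·1 + 1 = 39.

39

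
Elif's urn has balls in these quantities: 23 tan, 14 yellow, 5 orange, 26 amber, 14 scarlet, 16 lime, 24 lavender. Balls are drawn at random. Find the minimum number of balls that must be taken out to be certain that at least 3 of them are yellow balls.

In the worst case for collecting yellow balls, every non-yellow ball comes out first.
There are 23 + 5 + 26 + 14 + 16 + 24 = 108 non-yellow balls altogether.
After those, each further ball must be yellow, so 108 + 3 = 111 draws guarantee 3 yellow balls.

111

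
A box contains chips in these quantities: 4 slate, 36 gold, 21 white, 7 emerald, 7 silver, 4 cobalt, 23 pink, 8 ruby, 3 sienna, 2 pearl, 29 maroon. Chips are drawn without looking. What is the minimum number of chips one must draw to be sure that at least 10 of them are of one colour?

An adversary could hand out at most 9 chips per colour (7 colours run out sooner): 4 + 9 + 9 + 7 + 7 + 4 + 9 + 8 + 3 + 2 + 9 = 71 chips and still no colour has 10.
By pigeonhole, one more chip lands in a colour already at 9, so 72 draws are enough and 71 are not.

72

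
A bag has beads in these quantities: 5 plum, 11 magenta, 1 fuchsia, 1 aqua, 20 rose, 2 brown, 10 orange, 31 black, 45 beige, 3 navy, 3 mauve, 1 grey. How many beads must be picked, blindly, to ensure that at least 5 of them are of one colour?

36

Put each drawn bead into a box by colour. The largest draw with every box below 5 takes min(count, 4) from each colour; colours with fewer than 4 contribute all they have.
Σ min(cᵢ, 4) = 4 + 4 + 1 + 1 + 4 + 2 + 4 + 4 + 4 + 3 + 3 + 1 = 35.
Draw number 35 + 1 = 36 must push one box to 5.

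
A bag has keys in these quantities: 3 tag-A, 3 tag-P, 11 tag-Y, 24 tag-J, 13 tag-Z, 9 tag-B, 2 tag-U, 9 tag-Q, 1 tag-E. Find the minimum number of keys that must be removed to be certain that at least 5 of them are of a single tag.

30

Pigeonhole: put each drawn key into a box by tag. The largest draw with every box below 5 takes min(count, 4) from each tag; tags with fewer than 4 contribute all they have.
Σ min(cᵢ, 4) = 3 + 3 + 4 + 4 + 4 + 4 + 2 + 4 + 1 = 29.
Draw number 29 + 1 = 30 must push one box to 5.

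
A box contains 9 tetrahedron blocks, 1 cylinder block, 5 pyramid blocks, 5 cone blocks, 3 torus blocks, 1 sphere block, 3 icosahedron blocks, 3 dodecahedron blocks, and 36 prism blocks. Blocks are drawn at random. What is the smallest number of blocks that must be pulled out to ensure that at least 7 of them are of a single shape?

An adversary could hand out at most 6 blocks per shape (7 shapes run out sooner): 6 + 1 + 5 + 5 + 3 + 1 + 3 + 3 + 6 = 33 blocks and still no shape has 7.
One more block lands in a shape already at 6, so 34 draws are enough and 33 are not.

34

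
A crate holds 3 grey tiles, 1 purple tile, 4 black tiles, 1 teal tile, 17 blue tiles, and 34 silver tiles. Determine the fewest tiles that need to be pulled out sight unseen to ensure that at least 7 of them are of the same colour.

An adversary could hand out at most 6 tiles per colour (4 colours run out sooner): 3 + 1 + 4 + 1 + 6 + 6 = 21 tiles and still no colour has 7.
By pigeonhole, one more tile lands in a colour already at 6, so 22 draws are enough and 21 are not.

22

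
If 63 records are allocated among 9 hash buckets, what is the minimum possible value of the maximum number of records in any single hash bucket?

7

By the pigeonhole principle, the 9 hash buckets are the holes and the 63 records are the pigeons.
If every hash bucket held at most 6 records, the total would be at most 9 × 6 = 54, which is less than 63.
So some hash bucket holds at least ⌈63/9⌉ = 7 records.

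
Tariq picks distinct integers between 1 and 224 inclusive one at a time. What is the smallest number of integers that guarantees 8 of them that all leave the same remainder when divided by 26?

By pigeonhole, the 26 residue classes mod 26 are the pigeonholes.
With 182 integers one could put 7 in each residue class and have no class reach 8.
The 183rd integer pushes some class to 8, so 26·7 + 1 = 183.

183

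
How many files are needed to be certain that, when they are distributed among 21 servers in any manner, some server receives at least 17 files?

337

With 336 files one could put exactly 16 in each of the 21 servers, and no server would reach 17.
Pigeonhole: one more file must land in a server that already has 16, giving it 17.
So 21 × 16 + 1 = 337 files are required.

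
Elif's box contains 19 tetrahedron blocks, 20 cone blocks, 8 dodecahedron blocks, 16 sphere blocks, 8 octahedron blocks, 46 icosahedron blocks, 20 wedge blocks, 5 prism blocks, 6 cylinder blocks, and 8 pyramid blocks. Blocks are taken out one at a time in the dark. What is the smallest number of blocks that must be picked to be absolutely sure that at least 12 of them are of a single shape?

91

An adversary could hand out at most 11 blocks per shape (5 shapes run out sooner): 11 + 11 + 8 + 11 + 8 + 11 + 11 + 5 + 6 + 8 = 90 blocks and still no shape has 12.
By the pigeonhole principle, one more block lands in a shape already at 11, so 91 draws are enough and 90 are not.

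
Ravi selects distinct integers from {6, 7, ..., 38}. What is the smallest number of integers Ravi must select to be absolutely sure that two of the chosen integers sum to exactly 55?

23

Two chosen integers sum to 55 exactly when both halves of some pair {x, 55−x} with 17 ≤ x ≤ 55−x ≤ 38 are chosen — 11 such pairs.
The remaining 11 elements (those with no distinct partner in range) can never complete a 55-sum, so the worst case takes all of them and one from each pair: 11 + 11 = 22.
By the pigeonhole principle, the 23rd integer has to be the second member of some pair, so 22 + 1 = 23.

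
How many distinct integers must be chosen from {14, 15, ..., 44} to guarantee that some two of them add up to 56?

Two chosen integers sum to 56 exactly when both halves of some pair {x, 56−x} with 14 ≤ x ≤ 56−x ≤ 42 are chosen — 14 such pairs.
The remaining 3 elements (those with no distinct partner in range) can never complete a 56-sum, so the worst case takes all of them and one from each pair: 3 + 14 = 17.
By the pigeonhole principle, the 18th integer has to be the second member of some pair, so 17 + 1 = 18.

18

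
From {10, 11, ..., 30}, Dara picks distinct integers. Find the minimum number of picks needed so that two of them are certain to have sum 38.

A set avoiding the sum 38 can contain at most one of each pair {x, 38−x}, plus the 3 elements whose complement lies outside the range or equal to its own complement.
The integers 19, …, 30 (12 of them) are such a set: any two sum to at least 19+20 = 39 > 38.
Pigeonhole: any 13th integer completes one of the 9 pairs, so 13 choices force a sum of 38.

13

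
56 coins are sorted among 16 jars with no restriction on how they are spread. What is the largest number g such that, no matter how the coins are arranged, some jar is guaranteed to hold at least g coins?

Pigeonhole: the 16 jars are the holes and the 56 coins are the pigeons.
If every jar held at most 3 coins, the total would be at most 16 × 3 = 48, which is less than 56.
So some jar holds at least ⌈56/16⌉ = 4 coins.

4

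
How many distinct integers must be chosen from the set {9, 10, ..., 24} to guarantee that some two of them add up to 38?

Two chosen integers sum to 38 exactly when both halves of some pair {x, 38−x} with 14 ≤ x ≤ 38−x ≤ 24 are chosen — 5 such pairs.
The remaining 6 elements (those with no distinct partner in range) can never complete a 38-sum, so the worst case takes all of them and one from each pair: 6 + 5 = 11.
By the pigeonhole principle, the 12th integer has to be the second member of some pair, so 11 + 1 = 12.

12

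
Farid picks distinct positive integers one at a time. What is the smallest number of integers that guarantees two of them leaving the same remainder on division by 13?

By pigeonhole, the 13 residue classes mod 13 are the pigeonholes.
With 13 integers one could put 1 in each residue class and have no class reach 2.
The 14th integer pushes some class to 2, so 13·1 + 1 = 14.

14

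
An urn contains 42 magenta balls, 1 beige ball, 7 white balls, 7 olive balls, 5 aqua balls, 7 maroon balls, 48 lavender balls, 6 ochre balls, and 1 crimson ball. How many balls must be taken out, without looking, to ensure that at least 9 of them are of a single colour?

51

The 9 colours are the holes; the balls drawn are the pigeons.
To avoid 9 of any one colour, the worst case takes at most 8 of each colour, or every ball of a colour that has fewer than 8.
That gives 8 + 1 + 7 + 7 + 5 + 7 + 8 + 6 + 1 = 50 balls with no colour reaching 9.
The next ball forces some colour to 9, so 50 + 1 = 51.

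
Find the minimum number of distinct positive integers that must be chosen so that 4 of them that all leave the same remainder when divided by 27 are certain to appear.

By pigeonhole, the 27 residue classes mod 27 are the pigeonholes.
With 81 integers one could put 3 in each residue class and have no class reach 4.
The 82nd integer pushes some class to 4, so 27·3 + 1 = 82.

82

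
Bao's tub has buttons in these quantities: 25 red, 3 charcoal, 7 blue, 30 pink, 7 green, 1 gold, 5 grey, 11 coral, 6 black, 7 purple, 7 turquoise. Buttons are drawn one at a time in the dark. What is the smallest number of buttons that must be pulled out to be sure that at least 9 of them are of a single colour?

The 11 colours are the holes; the buttons drawn are the pigeons.
To avoid 9 of any one colour, the worst case takes at most 8 of each colour, or every button of a colour that has fewer than 8.
That gives 8 + 3 + 7 + 8 + 7 + 1 + 5 + 8 + 6 + 7 + 7 = 67 buttons with no colour reaching 9.
The next button forces some colour to 9, so 67 + 1 = 68.

68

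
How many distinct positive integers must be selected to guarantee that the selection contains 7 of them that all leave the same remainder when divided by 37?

The 37 residue classes mod 37 are the pigeonholes.
With 222 integers one could put 6 in each residue class and have no class reach 7.
The 223rd integer pushes some class to 7, so 37·6 + 1 = 223.

223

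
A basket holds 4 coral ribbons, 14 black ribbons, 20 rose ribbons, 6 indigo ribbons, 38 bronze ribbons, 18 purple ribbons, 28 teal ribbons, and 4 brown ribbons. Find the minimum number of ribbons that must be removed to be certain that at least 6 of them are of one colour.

By pigeonhole, put each drawn ribbon into a box by colour. The largest draw with every box below 6 takes min(count, 5) from each colour; colours with fewer than 5 contribute all they have.
Σ min(cᵢ, 5) = 4 + 5 + 5 + 5 + 5 + 5 + 5 + 4 = 38.
Draw number 38 + 1 = 39 must push one box to 6.

39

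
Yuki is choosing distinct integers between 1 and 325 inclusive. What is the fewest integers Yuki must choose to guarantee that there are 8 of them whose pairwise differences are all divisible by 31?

218

Integers whose pairwise differences are multiples of 31 are exactly those sharing a remainder mod 31. By pigeonhole, the 31 residue classes mod 31 are the pigeonholes.
With 217 integers one could put 7 in each residue class and have no class reach 8.
The 218th integer pushes some class to 8, so 31·7 + 1 = 218.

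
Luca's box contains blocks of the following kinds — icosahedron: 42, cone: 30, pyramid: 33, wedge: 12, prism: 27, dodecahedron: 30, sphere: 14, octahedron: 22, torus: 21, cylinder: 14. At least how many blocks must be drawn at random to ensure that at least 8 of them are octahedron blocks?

In the worst case for collecting octahedron blocks, every non-octahedron block comes out first.
There are 42 + 30 + 33 + 12 + 27 + 30 + 14 + 21 + 14 = 223 non-octahedron blocks altogether.
After those, each further block must be octahedron, so 223 + 8 = 231 draws guarantee 8 octahedron blocks.

231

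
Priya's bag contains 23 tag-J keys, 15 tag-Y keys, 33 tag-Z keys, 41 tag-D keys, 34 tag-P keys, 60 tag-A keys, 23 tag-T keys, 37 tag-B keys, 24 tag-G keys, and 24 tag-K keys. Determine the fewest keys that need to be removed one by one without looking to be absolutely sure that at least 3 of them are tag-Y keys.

302

In the worst case for collecting tag-Y keys, every non-tag-Y key comes out first.
There are 23 + 33 + 41 + 34 + 60 + 23 + 37 + 24 + 24 = 299 non-tag-Y keys altogether.
After those, each further key must be tag-Y, so 299 + 3 = 302 draws guarantee 3 tag-Y keys.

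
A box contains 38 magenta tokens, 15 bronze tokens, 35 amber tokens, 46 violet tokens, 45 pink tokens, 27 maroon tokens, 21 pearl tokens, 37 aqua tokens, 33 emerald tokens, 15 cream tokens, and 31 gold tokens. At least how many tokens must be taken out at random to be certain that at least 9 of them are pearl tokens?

In the worst case for collecting pearl tokens, every non-pearl token comes out first.
There are 38 + 15 + 35 + 46 + 45 + 27 + 37 + 33 + 15 + 31 = 322 non-pearl tokens altogether.
After those, each further token must be pearl, so 322 + 9 = 331 draws guarantee 9 pearl tokens.

331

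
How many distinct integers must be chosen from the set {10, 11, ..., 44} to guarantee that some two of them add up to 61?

A set avoiding the sum 61 can contain at most one of each pair {x, 61−x}, plus the 7 elements whose complement lies outside the range.
The integers 10, …, 30 (21 of them) are such a set: any two sum to at least 10+11 = 21 and at most 29+30 = 59 < 61.
Any 22nd integer completes one of the 14 pairs, so 22 choices force a sum of 61.

22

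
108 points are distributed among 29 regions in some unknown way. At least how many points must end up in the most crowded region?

4

The 29 regions are the holes and the 108 points are the pigeons.
If every region held at most 3 points, the total would be at most 29 × 3 = 87, which is less than 108.
So some region holds at least ⌈108/29⌉ = 4 points.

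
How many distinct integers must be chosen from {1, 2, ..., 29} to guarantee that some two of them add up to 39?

A set avoiding the sum 39 can contain at most one of each pair {x, 39−x}, plus the 9 elements whose complement lies outside the range.
The integers 1, …, 19 (19 of them) are such a set: any two sum to at least 1+2 = 3 and at most 18+19 = 37 < 39.
By the pigeonhole principle, any 20th integer completes one of the 10 pairs, so 20 choices force a sum of 39.

20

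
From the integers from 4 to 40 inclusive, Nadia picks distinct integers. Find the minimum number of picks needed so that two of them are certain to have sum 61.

28

Group the elements by complementary pair {x, 61−x}: {21,40}, {22,39}, {23,38}, …, giving 10 two-element pairs and 17 integers whose partner 61−x falls outside [4,40].
Pigeonhole: treating each of those 27 groups as a pigeonhole, one can pick one integer per group — 27 integers — with no two summing to 61.
The 28th integer lands in an occupied pair, forcing a sum of 61.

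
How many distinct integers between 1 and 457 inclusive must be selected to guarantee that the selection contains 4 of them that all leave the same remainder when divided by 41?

124

By the pigeonhole principle, the 41 residue classes mod 41 are the pigeonholes.
With 123 integers one could put 3 in each residue class and have no class reach 4.
The 124th integer pushes some class to 4, so 41·3 + 1 = 124.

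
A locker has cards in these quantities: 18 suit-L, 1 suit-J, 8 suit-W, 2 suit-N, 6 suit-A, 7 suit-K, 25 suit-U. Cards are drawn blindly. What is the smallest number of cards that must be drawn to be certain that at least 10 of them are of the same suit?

By pigeonhole, put each drawn card into a box by suit. The largest draw with every box below 10 takes min(count, 9) from each suit; suits with fewer than 9 contribute all they have.
Σ min(cᵢ, 9) = 9 + 1 + 8 + 2 + 6 + 7 + 9 = 42.
Draw number 42 + 1 = 43 must push one box to 10.

43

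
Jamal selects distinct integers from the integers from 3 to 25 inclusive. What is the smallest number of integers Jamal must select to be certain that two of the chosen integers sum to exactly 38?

A set avoiding the sum 38 can contain at most one of each pair {x, 38−x}, plus the 11 elements whose complement lies outside the range or equal to its own complement.
The integers 3, …, 19 (17 of them) are such a set: any two sum to at least 3+4 = 7 and at most 18+19 = 37 < 38.
By the pigeonhole principle, any 18th integer completes one of the 6 pairs, so 18 choices force a sum of 38.

18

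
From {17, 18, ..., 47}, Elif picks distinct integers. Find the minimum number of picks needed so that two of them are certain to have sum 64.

A set avoiding the sum 64 can contain at most one of each pair {x, 64−x}, plus the 1 element equal to its own complement.
The integers 32, …, 47 (16 of them) are such a set: any two sum to at least 32+33 = 65 > 64.
Any 17th integer completes one of the 15 pairs, so 17 choices force a sum of 64.

17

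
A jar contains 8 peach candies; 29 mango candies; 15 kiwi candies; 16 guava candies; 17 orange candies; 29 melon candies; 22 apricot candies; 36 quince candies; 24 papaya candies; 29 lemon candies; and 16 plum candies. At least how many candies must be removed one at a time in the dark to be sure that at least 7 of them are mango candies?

In the worst case for collecting mango candies, every non-mango candy comes out first.
There are 8 + 15 + 16 + 17 + 29 + 22 + 36 + 24 + 29 + 16 = 212 non-mango candies altogether.
After those, each further candy must be mango, so 212 + 7 = 219 draws guarantee 7 mango candies.

219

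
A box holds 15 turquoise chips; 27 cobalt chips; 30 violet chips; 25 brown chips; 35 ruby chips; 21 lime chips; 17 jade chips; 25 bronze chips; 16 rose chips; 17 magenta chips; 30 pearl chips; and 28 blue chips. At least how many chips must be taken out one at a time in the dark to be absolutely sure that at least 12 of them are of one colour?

By the pigeonhole principle, the 12 colours are the holes; the chips drawn are the pigeons.
To avoid 12 of any one colour, the worst case takes at most 11 of each colour.
That gives 11 + 11 + 11 + 11 + 11 + 11 + 11 + 11 + 11 + 11 + 11 + 11 = 132 chips with no colour reaching 12.
The next chip forces some colour to 12, so 132 + 1 = 133.

133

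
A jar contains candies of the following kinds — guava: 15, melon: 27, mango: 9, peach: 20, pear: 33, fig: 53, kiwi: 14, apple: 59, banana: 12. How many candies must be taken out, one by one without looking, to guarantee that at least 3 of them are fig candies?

In the worst case for collecting fig candies, every non-fig candy comes out first.
There are 15 + 27 + 9 + 20 + 33 + 14 + 59 + 12 = 189 non-fig candies altogether.
After those, each further candy must be fig, so 189 + 3 = 192 draws guarantee 3 fig candies.

192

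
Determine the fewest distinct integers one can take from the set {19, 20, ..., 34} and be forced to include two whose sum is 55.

10

Two chosen integers sum to 55 exactly when both halves of some pair {x, 55−x} with 21 ≤ x ≤ 55−x ≤ 34 are chosen — 7 such pairs.
The remaining 2 elements (those with no distinct partner in range) can never complete a 55-sum, so the worst case takes all of them and one from each pair: 2 + 7 = 9.
The 10th integer has to be the second member of some pair, so 9 + 1 = 10.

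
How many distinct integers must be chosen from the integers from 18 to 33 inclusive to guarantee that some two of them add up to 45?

12

Two chosen integers sum to 45 exactly when both halves of some pair {x, 45−x} with 18 ≤ x ≤ 45−x ≤ 27 are chosen — 5 such pairs.
The remaining 6 elements (those with no distinct partner in range) can never complete a 45-sum, so the worst case takes all of them and one from each pair: 6 + 5 = 11.
Pigeonhole: the 12th integer has to be the second member of some pair, so 11 + 1 = 12.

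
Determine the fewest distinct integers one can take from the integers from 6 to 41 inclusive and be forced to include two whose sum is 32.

27

A set avoiding the sum 32 can contain at most one of each pair {x, 32−x}, plus the 16 elements whose complement lies outside the range or equal to its own complement.
The integers 16, …, 41 (26 of them) are such a set: any two sum to at least 16+17 = 33 > 32.
Any 27th integer completes one of the 10 pairs, so 27 choices force a sum of 32.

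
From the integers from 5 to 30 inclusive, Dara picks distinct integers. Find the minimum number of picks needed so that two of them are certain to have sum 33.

Two chosen integers sum to 33 exactly when both halves of some pair {x, 33−x} with 5 ≤ x ≤ 33−x ≤ 28 are chosen — 12 such pairs.
The remaining 2 elements (those with no distinct partner in range) can never complete a 33-sum, so the worst case takes all of them and one from each pair: 2 + 12 = 14.
By the pigeonhole principle, the 15th integer has to be the second member of some pair, so 14 + 1 = 15.

15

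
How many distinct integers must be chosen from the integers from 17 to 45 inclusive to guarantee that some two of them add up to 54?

Group the elements by complementary pair {x, 54−x}: {17,37}, {18,36}, {19,35}, …, giving 10 two-element pairs, the single value 27 (it cannot pair with itself since the integers are distinct), and 8 integers whose partner 54−x falls outside [17,45].
By the pigeonhole principle, treating each of those 19 groups as a pigeonhole, one can pick one integer per group — 19 integers — with no two summing to 54.
The 20th integer lands in an occupied pair, forcing a sum of 54.

20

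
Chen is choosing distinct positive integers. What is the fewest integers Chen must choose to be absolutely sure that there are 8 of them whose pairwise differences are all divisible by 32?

Integers whose pairwise differences are multiples of 32 are exactly those sharing a remainder mod 32. The 32 residue classes mod 32 are the pigeonholes.
With 224 integers one could put 7 in each residue class and have no class reach 8.
The 225th integer pushes some class to 8, so 32·7 + 1 = 225.

225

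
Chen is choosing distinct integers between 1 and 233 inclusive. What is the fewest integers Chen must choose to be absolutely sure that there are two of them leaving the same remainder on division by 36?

By pigeonhole, the 36 residue classes mod 36 are the pigeonholes.
With 36 integers one could put 1 in each residue class and have no class reach 2.
The 37th integer pushes some class to 2, so 36·1 + 1 = 37.

37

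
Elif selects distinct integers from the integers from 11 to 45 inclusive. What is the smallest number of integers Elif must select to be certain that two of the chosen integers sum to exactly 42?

Two chosen integers sum to 42 exactly when both halves of some pair {x, 42−x} with 11 ≤ x ≤ 42−x ≤ 31 are chosen — 10 such pairs.
The remaining 15 elements (those with no distinct partner in range) can never complete a 42-sum, so the worst case takes all of them and one from each pair: 15 + 10 = 25.
The 26th integer has to be the second member of some pair, so 25 + 1 = 26.

26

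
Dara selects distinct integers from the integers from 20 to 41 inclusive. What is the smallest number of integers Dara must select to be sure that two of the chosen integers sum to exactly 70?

A set avoiding the sum 70 can contain at most one of each pair {x, 70−x}, plus the 10 elements whose complement lies outside the range or equal to its own complement.
The integers 20, …, 35 (16 of them) are such a set: any two sum to at least 20+21 = 41 and at most 34+35 = 69 < 70.
Any 17th integer completes one of the 6 pairs, so 17 choices force a sum of 70.

17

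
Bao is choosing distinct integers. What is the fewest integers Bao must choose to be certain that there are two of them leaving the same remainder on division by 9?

10

The 9 residue classes mod 9 are the pigeonholes.
With 9 integers one could put 1 in each residue class and have no class reach 2.
The 10th integer pushes some class to 2, so 9·1 + 1 = 10.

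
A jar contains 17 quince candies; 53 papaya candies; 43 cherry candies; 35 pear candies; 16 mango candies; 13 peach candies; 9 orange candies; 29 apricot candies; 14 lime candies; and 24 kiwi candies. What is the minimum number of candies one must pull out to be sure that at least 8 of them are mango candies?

In the worst case for collecting mango candies, every non-mango candy comes out first.
There are 17 + 53 + 43 + 35 + 13 + 9 + 29 + 14 + 24 = 237 non-mango candies altogether.
After those, each further candy must be mango, so 237 + 8 = 245 draws guarantee 8 mango candies.

245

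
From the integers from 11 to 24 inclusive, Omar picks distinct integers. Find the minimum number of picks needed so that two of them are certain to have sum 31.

10

A set avoiding the sum 31 can contain at most one of each pair {x, 31−x}, plus the 4 elements whose complement lies outside the range.
The integers 16, …, 24 (9 of them) are such a set: any two sum to at least 16+17 = 33 > 31.
Any 10th integer completes one of the 5 pairs, so 10 choices force a sum of 31.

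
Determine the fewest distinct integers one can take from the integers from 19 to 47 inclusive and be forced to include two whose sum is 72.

19

Group the elements by complementary pair {x, 72−x}: {25,47}, {26,46}, {27,45}, …, giving 11 two-element pairs; the single value 36 (it cannot pair with itself since the integers are distinct); and 6 integers whose partner 72−x falls outside [19,47].
By the pigeonhole principle, treating each of those 18 groups as a pigeonhole, one can pick one integer per group — 18 integers — with no two summing to 72.
The 19th integer lands in an occupied pair, forcing a sum of 72.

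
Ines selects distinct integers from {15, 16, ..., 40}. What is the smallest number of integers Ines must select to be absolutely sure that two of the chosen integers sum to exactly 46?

Two chosen integers sum to 46 exactly when both halves of some pair {x, 46−x} with 15 ≤ x ≤ 46−x ≤ 31 are chosen — 8 such pairs.
The remaining 10 elements (those with no distinct partner in range) can never complete a 46-sum, so the worst case takes all of them and one from each pair: 10 + 8 = 18.
The 19th integer has to be the second member of some pair, so 18 + 1 = 19.

19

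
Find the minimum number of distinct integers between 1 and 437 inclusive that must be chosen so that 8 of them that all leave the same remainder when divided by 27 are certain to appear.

190

Pigeonhole: the 27 residue classes mod 27 are the pigeonholes.
With 189 integers one could put 7 in each residue class and have no class reach 8.
The 190th integer pushes some class to 8, so 27·7 + 1 = 190.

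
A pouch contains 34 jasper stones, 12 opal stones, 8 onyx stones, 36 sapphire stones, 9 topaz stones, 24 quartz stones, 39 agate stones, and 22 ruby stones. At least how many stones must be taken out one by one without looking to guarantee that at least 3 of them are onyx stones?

179

In the worst case for collecting onyx stones, every non-onyx stone comes out first.
There are 34 + 12 + 36 + 9 + 24 + 39 + 22 = 176 non-onyx stones altogether.
After those, each further stone must be onyx, so 176 + 3 = 179 draws guarantee 3 onyx stones.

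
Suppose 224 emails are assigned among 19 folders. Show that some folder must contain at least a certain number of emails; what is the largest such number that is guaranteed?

The 19 folders are the holes and the 224 emails are the pigeons.
If every folder held at most 11 emails, the total would be at most 19 × 11 = 209, which is less than 224.
So some folder holds at least ⌈224/19⌉ = 12 emails.

12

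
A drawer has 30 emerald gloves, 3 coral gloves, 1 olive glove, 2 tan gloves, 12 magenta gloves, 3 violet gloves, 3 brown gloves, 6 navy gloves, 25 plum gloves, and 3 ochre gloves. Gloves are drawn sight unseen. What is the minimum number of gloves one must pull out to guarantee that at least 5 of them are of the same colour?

32

Pigeonhole: the 10 colours are the holes; the gloves drawn are the pigeons.
To avoid 5 of any one colour, the worst case takes at most 4 of each colour, or every glove of a colour that has fewer than 4.
That gives 4 + 3 + 1 + 2 + 4 + 3 + 3 + 4 + 4 + 3 = 31 gloves with no colour reaching 5.
The next glove forces some colour to 5, so 31 + 1 = 32.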